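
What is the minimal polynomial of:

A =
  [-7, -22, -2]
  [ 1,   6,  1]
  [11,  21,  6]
x^3 - 5*x^2 - 25*x + 125

The characteristic polynomial is χ_A(x) = (x - 5)^2*(x + 5), so the eigenvalues are known. The minimal polynomial is
  m_A(x) = Π_λ (x − λ)^{k_λ}
where k_λ is the size of the *largest* Jordan block for λ (equivalently, the smallest k with (A − λI)^k v = 0 for every generalised eigenvector v of λ).

  λ = -5: largest Jordan block has size 1, contributing (x + 5)
  λ = 5: largest Jordan block has size 2, contributing (x − 5)^2

So m_A(x) = (x - 5)^2*(x + 5) = x^3 - 5*x^2 - 25*x + 125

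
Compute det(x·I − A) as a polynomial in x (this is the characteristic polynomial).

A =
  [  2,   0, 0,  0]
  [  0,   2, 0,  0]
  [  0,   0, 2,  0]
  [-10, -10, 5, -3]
x^4 - 3*x^3 - 6*x^2 + 28*x - 24

Expanding det(x·I − A) (e.g. by cofactor expansion or by noting that A is similar to its Jordan form J, which has the same characteristic polynomial as A) gives
  χ_A(x) = x^4 - 3*x^3 - 6*x^2 + 28*x - 24
which factors as (x - 2)^3*(x + 3). The eigenvalues (with algebraic multiplicities) are λ = -3 with multiplicity 1, λ = 2 with multiplicity 3.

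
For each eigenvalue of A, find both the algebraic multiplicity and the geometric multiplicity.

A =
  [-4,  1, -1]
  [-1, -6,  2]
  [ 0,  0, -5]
λ = -5: alg = 3, geom = 1

Step 1 — factor the characteristic polynomial to read off the algebraic multiplicities:
  χ_A(x) = (x + 5)^3

Step 2 — compute geometric multiplicities via the rank-nullity identity g(λ) = n − rank(A − λI):
  rank(A − (-5)·I) = 2, so dim ker(A − (-5)·I) = n − 2 = 1

Summary:
  λ = -5: algebraic multiplicity = 3, geometric multiplicity = 1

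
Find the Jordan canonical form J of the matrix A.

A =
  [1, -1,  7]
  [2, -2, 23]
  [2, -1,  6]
J_1(-1) ⊕ J_2(3)

The characteristic polynomial is
  det(x·I − A) = x^3 - 5*x^2 + 3*x + 9 = (x - 3)^2*(x + 1)

Eigenvalues and multiplicities (the geometric multiplicity of λ is n − rank(A − λI), which equals the number of Jordan blocks for λ):
  λ = -1: algebraic multiplicity = 1, geometric multiplicity = 1
  λ = 3: algebraic multiplicity = 2, geometric multiplicity = 1

Determining the block sizes for each eigenvalue:
  λ = -1: one block (gm = 1), so the single block has size am = 1 → block sizes [1]
  λ = 3: one block (gm = 1), so the single block has size am = 2 → block sizes [2]

Assembling the blocks gives a Jordan form
J =
  [-1, 0, 0]
  [ 0, 3, 1]
  [ 0, 0, 3]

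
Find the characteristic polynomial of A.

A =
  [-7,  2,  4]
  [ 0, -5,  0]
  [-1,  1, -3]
x^3 + 15*x^2 + 75*x + 125

Expanding det(x·I − A) (e.g. by cofactor expansion or by noting that A is similar to its Jordan form J, which has the same characteristic polynomial as A) gives
  χ_A(x) = x^3 + 15*x^2 + 75*x + 125
which factors as (x + 5)^3. The eigenvalues (with algebraic multiplicities) are λ = -5 with multiplicity 3.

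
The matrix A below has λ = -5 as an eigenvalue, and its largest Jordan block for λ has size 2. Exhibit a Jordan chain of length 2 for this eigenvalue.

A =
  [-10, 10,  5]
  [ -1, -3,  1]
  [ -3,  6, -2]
A Jordan chain for λ = -5 of length 2:
v_1 = (-5, -1, -3)ᵀ
v_2 = (1, 0, 0)ᵀ

Let N = A − (-5)·I. We want v_2 with N^2 v_2 = 0 but N^1 v_2 ≠ 0; then v_{j-1} := N · v_j for j = 2, …, 2.

Pick v_2 = (1, 0, 0)ᵀ.
Then v_1 = N · v_2 = (-5, -1, -3)ᵀ.

Sanity check: (A − (-5)·I) v_1 = (0, 0, 0)ᵀ = 0. ✓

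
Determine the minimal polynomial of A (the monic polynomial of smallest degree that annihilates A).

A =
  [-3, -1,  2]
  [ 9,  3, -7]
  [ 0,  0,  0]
x^3

The characteristic polynomial is χ_A(x) = x^3, so the eigenvalues are known. The minimal polynomial is
  m_A(x) = Π_λ (x − λ)^{k_λ}
where k_λ is the size of the *largest* Jordan block for λ (equivalently, the smallest k with (A − λI)^k v = 0 for every generalised eigenvector v of λ).

  λ = 0: largest Jordan block has size 3, contributing (x − 0)^3

So m_A(x) = x^3 = x^3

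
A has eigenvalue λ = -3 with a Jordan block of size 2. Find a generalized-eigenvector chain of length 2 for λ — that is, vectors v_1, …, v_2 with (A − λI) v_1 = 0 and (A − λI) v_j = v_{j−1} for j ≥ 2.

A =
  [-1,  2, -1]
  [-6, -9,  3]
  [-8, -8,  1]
A Jordan chain for λ = -3 of length 2:
v_1 = (2, -6, -8)ᵀ
v_2 = (1, 0, 0)ᵀ

Let N = A − (-3)·I. We want v_2 with N^2 v_2 = 0 but N^1 v_2 ≠ 0; then v_{j-1} := N · v_j for j = 2, …, 2.

Pick v_2 = (1, 0, 0)ᵀ.
Then v_1 = N · v_2 = (2, -6, -8)ᵀ.

Sanity check: (A − (-3)·I) v_1 = (0, 0, 0)ᵀ = 0. ✓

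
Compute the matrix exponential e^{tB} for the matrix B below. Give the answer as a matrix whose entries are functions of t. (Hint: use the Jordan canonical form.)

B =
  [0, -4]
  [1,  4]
e^{tB} =
  [-2*t*exp(2*t) + exp(2*t), -4*t*exp(2*t)]
  [t*exp(2*t), 2*t*exp(2*t) + exp(2*t)]

Strategy: write B = P · J · P⁻¹ where J is a Jordan canonical form, so e^{tB} = P · e^{tJ} · P⁻¹, and e^{tJ} can be computed block-by-block.

B has Jordan form
J =
  [2, 1]
  [0, 2]
(up to reordering of blocks).

Per-block formulas:
  For a 2×2 Jordan block J_2(2): exp(t · J_2(2)) = e^(2t)·(I + t·N), where N is the 2×2 nilpotent shift.

After assembling e^{tJ} and conjugating by P, we get:

e^{tB} =
  [-2*t*exp(2*t) + exp(2*t), -4*t*exp(2*t)]
  [t*exp(2*t), 2*t*exp(2*t) + exp(2*t)]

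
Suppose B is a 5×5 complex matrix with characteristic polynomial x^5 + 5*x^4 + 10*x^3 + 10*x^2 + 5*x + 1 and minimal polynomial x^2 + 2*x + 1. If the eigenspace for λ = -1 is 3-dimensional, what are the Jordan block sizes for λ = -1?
Block sizes for λ = -1: [2, 2, 1]

Step 1 — from the characteristic polynomial, algebraic multiplicity of λ = -1 is 5. From dim ker(B − (-1)·I) = 3, there are exactly 3 Jordan blocks for λ = -1.
Step 2 — from the minimal polynomial, the factor (x + 1)^2 tells us the largest block for λ = -1 has size 2.
Step 3 — with total size 5, 3 blocks, and largest block 2, the block sizes (in nonincreasing order) are [2, 2, 1].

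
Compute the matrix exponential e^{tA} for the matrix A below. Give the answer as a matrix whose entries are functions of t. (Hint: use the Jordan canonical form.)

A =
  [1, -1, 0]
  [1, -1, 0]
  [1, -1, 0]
e^{tA} =
  [t + 1, -t, 0]
  [t, 1 - t, 0]
  [t, -t, 1]

Strategy: write A = P · J · P⁻¹ where J is a Jordan canonical form, so e^{tA} = P · e^{tJ} · P⁻¹, and e^{tJ} can be computed block-by-block.

A has Jordan form
J =
  [0, 1, 0]
  [0, 0, 0]
  [0, 0, 0]
(up to reordering of blocks).

Per-block formulas:
  For a 1×1 block at λ = 0: exp(t · [0]) = [e^(0t)].
  For a 2×2 Jordan block J_2(0): exp(t · J_2(0)) = e^(0t)·(I + t·N), where N is the 2×2 nilpotent shift.

After assembling e^{tJ} and conjugating by P, we get:

e^{tA} =
  [t + 1, -t, 0]
  [t, 1 - t, 0]
  [t, -t, 1]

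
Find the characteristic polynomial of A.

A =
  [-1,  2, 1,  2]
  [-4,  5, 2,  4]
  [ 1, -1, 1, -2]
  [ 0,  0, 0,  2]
x^4 - 7*x^3 + 18*x^2 - 20*x + 8

Expanding det(x·I − A) (e.g. by cofactor expansion or by noting that A is similar to its Jordan form J, which has the same characteristic polynomial as A) gives
  χ_A(x) = x^4 - 7*x^3 + 18*x^2 - 20*x + 8
which factors as (x - 2)^3*(x - 1). The eigenvalues (with algebraic multiplicities) are λ = 1 with multiplicity 1, λ = 2 with multiplicity 3.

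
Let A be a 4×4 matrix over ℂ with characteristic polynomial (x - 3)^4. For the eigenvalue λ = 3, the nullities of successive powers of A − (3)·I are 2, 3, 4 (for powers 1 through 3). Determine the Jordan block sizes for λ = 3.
Block sizes for λ = 3: [3, 1]

From the dimensions of kernels of powers, the number of Jordan blocks of size at least j is d_j − d_{j−1} where d_j = dim ker(N^j) (with d_0 = 0). Computing the differences gives [2, 1, 1].
The number of blocks of size exactly k is (#blocks of size ≥ k) − (#blocks of size ≥ k + 1), so the partition is: 1 block(s) of size 1, 1 block(s) of size 3.
In nonincreasing order the block sizes are [3, 1].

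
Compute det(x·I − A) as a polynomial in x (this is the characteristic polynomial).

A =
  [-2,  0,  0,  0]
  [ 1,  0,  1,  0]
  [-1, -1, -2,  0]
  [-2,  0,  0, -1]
x^4 + 5*x^3 + 9*x^2 + 7*x + 2

Expanding det(x·I − A) (e.g. by cofactor expansion or by noting that A is similar to its Jordan form J, which has the same characteristic polynomial as A) gives
  χ_A(x) = x^4 + 5*x^3 + 9*x^2 + 7*x + 2
which factors as (x + 1)^3*(x + 2). The eigenvalues (with algebraic multiplicities) are λ = -2 with multiplicity 1, λ = -1 with multiplicity 3.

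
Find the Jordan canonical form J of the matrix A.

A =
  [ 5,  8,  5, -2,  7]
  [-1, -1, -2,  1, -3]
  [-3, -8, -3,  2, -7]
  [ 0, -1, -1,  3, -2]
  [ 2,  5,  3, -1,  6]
J_3(2) ⊕ J_1(2) ⊕ J_1(2)

The characteristic polynomial is
  det(x·I − A) = x^5 - 10*x^4 + 40*x^3 - 80*x^2 + 80*x - 32 = (x - 2)^5

Eigenvalues and multiplicities (the geometric multiplicity of λ is n − rank(A − λI), which equals the number of Jordan blocks for λ):
  λ = 2: algebraic multiplicity = 5, geometric multiplicity = 3

Determining the block sizes for each eigenvalue:
  λ = 2: with am = 5 and gm = 3, the partition is not yet determined (e.g. several partitions of 5 into 3 parts exist). Let N = A − (2)·I. Computing rank(N^1) = 2, rank(N^2) = 1, rank(N^3) = 0; the number of blocks of size ≥ j is rank(N^{j−1}) − rank(N^j), giving [3, 1, 1]. So we have 1 block(s) of size 3, 2 block(s) of size 1 → block sizes [3, 1, 1]

Assembling the blocks gives a Jordan form
J =
  [2, 1, 0, 0, 0]
  [0, 2, 1, 0, 0]
  [0, 0, 2, 0, 0]
  [0, 0, 0, 2, 0]
  [0, 0, 0, 0, 2]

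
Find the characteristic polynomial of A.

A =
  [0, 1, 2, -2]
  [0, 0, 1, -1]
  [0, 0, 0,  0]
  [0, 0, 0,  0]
x^4

Expanding det(x·I − A) (e.g. by cofactor expansion or by noting that A is similar to its Jordan form J, which has the same characteristic polynomial as A) gives
  χ_A(x) = x^4
which factors as x^4. The eigenvalues (with algebraic multiplicities) are λ = 0 with multiplicity 4.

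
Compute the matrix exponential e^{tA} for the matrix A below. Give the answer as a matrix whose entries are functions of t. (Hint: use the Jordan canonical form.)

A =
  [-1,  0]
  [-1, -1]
e^{tA} =
  [exp(-t), 0]
  [-t*exp(-t), exp(-t)]

Strategy: write A = P · J · P⁻¹ where J is a Jordan canonical form, so e^{tA} = P · e^{tJ} · P⁻¹, and e^{tJ} can be computed block-by-block.

A has Jordan form
J =
  [-1,  1]
  [ 0, -1]
(up to reordering of blocks).

Per-block formulas:
  For a 2×2 Jordan block J_2(-1): exp(t · J_2(-1)) = e^(-1t)·(I + t·N), where N is the 2×2 nilpotent shift.

After assembling e^{tJ} and conjugating by P, we get:

e^{tA} =
  [exp(-t), 0]
  [-t*exp(-t), exp(-t)]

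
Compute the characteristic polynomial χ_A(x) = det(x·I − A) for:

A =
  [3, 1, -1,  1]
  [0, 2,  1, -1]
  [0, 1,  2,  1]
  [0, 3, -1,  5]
x^4 - 12*x^3 + 54*x^2 - 108*x + 81

Expanding det(x·I − A) (e.g. by cofactor expansion or by noting that A is similar to its Jordan form J, which has the same characteristic polynomial as A) gives
  χ_A(x) = x^4 - 12*x^3 + 54*x^2 - 108*x + 81
which factors as (x - 3)^4. The eigenvalues (with algebraic multiplicities) are λ = 3 with multiplicity 4.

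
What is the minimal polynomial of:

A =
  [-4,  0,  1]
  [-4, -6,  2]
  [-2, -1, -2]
x^3 + 12*x^2 + 48*x + 64

The characteristic polynomial is χ_A(x) = (x + 4)^3, so the eigenvalues are known. The minimal polynomial is
  m_A(x) = Π_λ (x − λ)^{k_λ}
where k_λ is the size of the *largest* Jordan block for λ (equivalently, the smallest k with (A − λI)^k v = 0 for every generalised eigenvector v of λ).

  λ = -4: largest Jordan block has size 3, contributing (x + 4)^3

So m_A(x) = (x + 4)^3 = x^3 + 12*x^2 + 48*x + 64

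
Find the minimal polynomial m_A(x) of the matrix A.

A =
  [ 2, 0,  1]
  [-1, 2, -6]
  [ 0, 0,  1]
x^3 - 5*x^2 + 8*x - 4

The characteristic polynomial is χ_A(x) = (x - 2)^2*(x - 1), so the eigenvalues are known. The minimal polynomial is
  m_A(x) = Π_λ (x − λ)^{k_λ}
where k_λ is the size of the *largest* Jordan block for λ (equivalently, the smallest k with (A − λI)^k v = 0 for every generalised eigenvector v of λ).

  λ = 1: largest Jordan block has size 1, contributing (x − 1)
  λ = 2: largest Jordan block has size 2, contributing (x − 2)^2

So m_A(x) = (x - 2)^2*(x - 1) = x^3 - 5*x^2 + 8*x - 4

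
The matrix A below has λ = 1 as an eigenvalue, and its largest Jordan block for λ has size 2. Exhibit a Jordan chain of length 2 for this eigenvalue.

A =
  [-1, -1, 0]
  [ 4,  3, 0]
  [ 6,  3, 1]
A Jordan chain for λ = 1 of length 2:
v_1 = (-2, 4, 6)ᵀ
v_2 = (1, 0, 0)ᵀ

Let N = A − (1)·I. We want v_2 with N^2 v_2 = 0 but N^1 v_2 ≠ 0; then v_{j-1} := N · v_j for j = 2, …, 2.

Pick v_2 = (1, 0, 0)ᵀ.
Then v_1 = N · v_2 = (-2, 4, 6)ᵀ.

Sanity check: (A − (1)·I) v_1 = (0, 0, 0)ᵀ = 0. ✓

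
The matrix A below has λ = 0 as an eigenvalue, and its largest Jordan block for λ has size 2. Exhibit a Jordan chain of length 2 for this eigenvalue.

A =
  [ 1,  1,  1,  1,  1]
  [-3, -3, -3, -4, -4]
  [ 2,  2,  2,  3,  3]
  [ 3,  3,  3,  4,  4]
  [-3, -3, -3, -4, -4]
A Jordan chain for λ = 0 of length 2:
v_1 = (1, -3, 2, 3, -3)ᵀ
v_2 = (1, 0, 0, 0, 0)ᵀ

Let N = A − (0)·I. We want v_2 with N^2 v_2 = 0 but N^1 v_2 ≠ 0; then v_{j-1} := N · v_j for j = 2, …, 2.

Pick v_2 = (1, 0, 0, 0, 0)ᵀ.
Then v_1 = N · v_2 = (1, -3, 2, 3, -3)ᵀ.

Sanity check: (A − (0)·I) v_1 = (0, 0, 0, 0, 0)ᵀ = 0. ✓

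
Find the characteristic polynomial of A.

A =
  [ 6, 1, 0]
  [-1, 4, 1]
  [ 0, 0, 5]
x^3 - 15*x^2 + 75*x - 125

Expanding det(x·I − A) (e.g. by cofactor expansion or by noting that A is similar to its Jordan form J, which has the same characteristic polynomial as A) gives
  χ_A(x) = x^3 - 15*x^2 + 75*x - 125
which factors as (x - 5)^3. The eigenvalues (with algebraic multiplicities) are λ = 5 with multiplicity 3.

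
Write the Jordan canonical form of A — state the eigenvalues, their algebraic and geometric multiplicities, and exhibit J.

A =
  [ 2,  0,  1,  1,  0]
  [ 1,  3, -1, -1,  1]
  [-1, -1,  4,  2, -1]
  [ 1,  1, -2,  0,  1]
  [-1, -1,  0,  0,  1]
J_2(2) ⊕ J_2(2) ⊕ J_1(2)

The characteristic polynomial is
  det(x·I − A) = x^5 - 10*x^4 + 40*x^3 - 80*x^2 + 80*x - 32 = (x - 2)^5

Eigenvalues and multiplicities (the geometric multiplicity of λ is n − rank(A − λI), which equals the number of Jordan blocks for λ):
  λ = 2: algebraic multiplicity = 5, geometric multiplicity = 3

Determining the block sizes for each eigenvalue:
  λ = 2: with am = 5 and gm = 3, the partition is not yet determined (e.g. several partitions of 5 into 3 parts exist). Let N = A − (2)·I. Computing rank(N^1) = 2, rank(N^2) = 0; the number of blocks of size ≥ j is rank(N^{j−1}) − rank(N^j), giving [3, 2]. So we have 2 block(s) of size 2, 1 block(s) of size 1 → block sizes [2, 2, 1]

Assembling the blocks gives a Jordan form
J =
  [2, 1, 0, 0, 0]
  [0, 2, 0, 0, 0]
  [0, 0, 2, 1, 0]
  [0, 0, 0, 2, 0]
  [0, 0, 0, 0, 2]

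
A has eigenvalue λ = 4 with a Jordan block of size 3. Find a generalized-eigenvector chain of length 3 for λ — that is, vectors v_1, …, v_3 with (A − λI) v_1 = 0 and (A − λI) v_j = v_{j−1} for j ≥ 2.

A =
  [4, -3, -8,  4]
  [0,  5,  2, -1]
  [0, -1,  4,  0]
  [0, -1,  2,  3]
A Jordan chain for λ = 4 of length 3:
v_1 = (1, 0, -1, -2)ᵀ
v_2 = (-3, 1, -1, -1)ᵀ
v_3 = (0, 1, 0, 0)ᵀ

Let N = A − (4)·I. We want v_3 with N^3 v_3 = 0 but N^2 v_3 ≠ 0; then v_{j-1} := N · v_j for j = 3, …, 2.

Pick v_3 = (0, 1, 0, 0)ᵀ.
Then v_2 = N · v_3 = (-3, 1, -1, -1)ᵀ.
Then v_1 = N · v_2 = (1, 0, -1, -2)ᵀ.

Sanity check: (A − (4)·I) v_1 = (0, 0, 0, 0)ᵀ = 0. ✓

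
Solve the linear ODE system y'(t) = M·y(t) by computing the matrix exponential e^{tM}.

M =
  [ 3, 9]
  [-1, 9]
e^{tM} =
  [-3*t*exp(6*t) + exp(6*t), 9*t*exp(6*t)]
  [-t*exp(6*t), 3*t*exp(6*t) + exp(6*t)]

Strategy: write M = P · J · P⁻¹ where J is a Jordan canonical form, so e^{tM} = P · e^{tJ} · P⁻¹, and e^{tJ} can be computed block-by-block.

M has Jordan form
J =
  [6, 1]
  [0, 6]
(up to reordering of blocks).

Per-block formulas:
  For a 2×2 Jordan block J_2(6): exp(t · J_2(6)) = e^(6t)·(I + t·N), where N is the 2×2 nilpotent shift.

After assembling e^{tJ} and conjugating by P, we get:

e^{tM} =
  [-3*t*exp(6*t) + exp(6*t), 9*t*exp(6*t)]
  [-t*exp(6*t), 3*t*exp(6*t) + exp(6*t)]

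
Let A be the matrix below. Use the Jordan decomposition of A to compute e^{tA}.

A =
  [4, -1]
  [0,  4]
e^{tA} =
  [exp(4*t), -t*exp(4*t)]
  [0, exp(4*t)]

Strategy: write A = P · J · P⁻¹ where J is a Jordan canonical form, so e^{tA} = P · e^{tJ} · P⁻¹, and e^{tJ} can be computed block-by-block.

A has Jordan form
J =
  [4, 1]
  [0, 4]
(up to reordering of blocks).

Per-block formulas:
  For a 2×2 Jordan block J_2(4): exp(t · J_2(4)) = e^(4t)·(I + t·N), where N is the 2×2 nilpotent shift.

After assembling e^{tJ} and conjugating by P, we get:

e^{tA} =
  [exp(4*t), -t*exp(4*t)]
  [0, exp(4*t)]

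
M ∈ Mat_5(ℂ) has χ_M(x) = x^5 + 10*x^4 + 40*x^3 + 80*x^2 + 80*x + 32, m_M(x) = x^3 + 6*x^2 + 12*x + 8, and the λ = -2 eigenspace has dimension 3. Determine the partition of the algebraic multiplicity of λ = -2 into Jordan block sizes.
Block sizes for λ = -2: [3, 1, 1]

Step 1 — from the characteristic polynomial, algebraic multiplicity of λ = -2 is 5. From dim ker(M − (-2)·I) = 3, there are exactly 3 Jordan blocks for λ = -2.
Step 2 — from the minimal polynomial, the factor (x + 2)^3 tells us the largest block for λ = -2 has size 3.
Step 3 — with total size 5, 3 blocks, and largest block 3, the block sizes (in nonincreasing order) are [3, 1, 1].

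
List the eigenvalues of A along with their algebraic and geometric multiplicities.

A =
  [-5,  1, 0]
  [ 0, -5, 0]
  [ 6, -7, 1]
λ = -5: alg = 2, geom = 1; λ = 1: alg = 1, geom = 1

Step 1 — factor the characteristic polynomial to read off the algebraic multiplicities:
  χ_A(x) = (x - 1)*(x + 5)^2

Step 2 — compute geometric multiplicities via the rank-nullity identity g(λ) = n − rank(A − λI):
  rank(A − (-5)·I) = 2, so dim ker(A − (-5)·I) = n − 2 = 1
  rank(A − (1)·I) = 2, so dim ker(A − (1)·I) = n − 2 = 1

Summary:
  λ = -5: algebraic multiplicity = 2, geometric multiplicity = 1
  λ = 1: algebraic multiplicity = 1, geometric multiplicity = 1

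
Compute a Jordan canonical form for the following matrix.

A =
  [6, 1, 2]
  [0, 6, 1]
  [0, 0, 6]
J_3(6)

The characteristic polynomial is
  det(x·I − A) = x^3 - 18*x^2 + 108*x - 216 = (x - 6)^3

Eigenvalues and multiplicities (the geometric multiplicity of λ is n − rank(A − λI), which equals the number of Jordan blocks for λ):
  λ = 6: algebraic multiplicity = 3, geometric multiplicity = 1

Determining the block sizes for each eigenvalue:
  λ = 6: one block (gm = 1), so the single block has size am = 3 → block sizes [3]

Assembling the blocks gives a Jordan form
J =
  [6, 1, 0]
  [0, 6, 1]
  [0, 0, 6]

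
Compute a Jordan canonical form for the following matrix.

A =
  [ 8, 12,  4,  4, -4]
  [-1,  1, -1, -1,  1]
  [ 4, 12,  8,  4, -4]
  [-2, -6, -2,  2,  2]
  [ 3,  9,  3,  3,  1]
J_2(4) ⊕ J_1(4) ⊕ J_1(4) ⊕ J_1(4)

The characteristic polynomial is
  det(x·I − A) = x^5 - 20*x^4 + 160*x^3 - 640*x^2 + 1280*x - 1024 = (x - 4)^5

Eigenvalues and multiplicities (the geometric multiplicity of λ is n − rank(A − λI), which equals the number of Jordan blocks for λ):
  λ = 4: algebraic multiplicity = 5, geometric multiplicity = 4

Determining the block sizes for each eigenvalue:
  λ = 4: 4 blocks summing to 5 forces exactly one block of size 2 and the rest size 1 → block sizes [2, 1, 1, 1]

Assembling the blocks gives a Jordan form
J =
  [4, 1, 0, 0, 0]
  [0, 4, 0, 0, 0]
  [0, 0, 4, 0, 0]
  [0, 0, 0, 4, 0]
  [0, 0, 0, 0, 4]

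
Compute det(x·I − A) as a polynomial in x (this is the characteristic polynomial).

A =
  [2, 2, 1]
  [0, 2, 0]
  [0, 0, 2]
x^3 - 6*x^2 + 12*x - 8

Expanding det(x·I − A) (e.g. by cofactor expansion or by noting that A is similar to its Jordan form J, which has the same characteristic polynomial as A) gives
  χ_A(x) = x^3 - 6*x^2 + 12*x - 8
which factors as (x - 2)^3. The eigenvalues (with algebraic multiplicities) are λ = 2 with multiplicity 3.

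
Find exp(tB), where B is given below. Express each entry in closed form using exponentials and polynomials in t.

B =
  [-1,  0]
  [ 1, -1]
e^{tB} =
  [exp(-t), 0]
  [t*exp(-t), exp(-t)]

Strategy: write B = P · J · P⁻¹ where J is a Jordan canonical form, so e^{tB} = P · e^{tJ} · P⁻¹, and e^{tJ} can be computed block-by-block.

B has Jordan form
J =
  [-1,  1]
  [ 0, -1]
(up to reordering of blocks).

Per-block formulas:
  For a 2×2 Jordan block J_2(-1): exp(t · J_2(-1)) = e^(-1t)·(I + t·N), where N is the 2×2 nilpotent shift.

After assembling e^{tJ} and conjugating by P, we get:

e^{tB} =
  [exp(-t), 0]
  [t*exp(-t), exp(-t)]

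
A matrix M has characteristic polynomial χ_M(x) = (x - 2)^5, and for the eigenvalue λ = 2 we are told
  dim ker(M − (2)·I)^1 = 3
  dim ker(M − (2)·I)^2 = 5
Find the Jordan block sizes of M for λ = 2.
Block sizes for λ = 2: [2, 2, 1]

From the dimensions of kernels of powers, the number of Jordan blocks of size at least j is d_j − d_{j−1} where d_j = dim ker(N^j) (with d_0 = 0). Computing the differences gives [3, 2].
The number of blocks of size exactly k is (#blocks of size ≥ k) − (#blocks of size ≥ k + 1), so the partition is: 1 block(s) of size 1, 2 block(s) of size 2.
In nonincreasing order the block sizes are [2, 2, 1].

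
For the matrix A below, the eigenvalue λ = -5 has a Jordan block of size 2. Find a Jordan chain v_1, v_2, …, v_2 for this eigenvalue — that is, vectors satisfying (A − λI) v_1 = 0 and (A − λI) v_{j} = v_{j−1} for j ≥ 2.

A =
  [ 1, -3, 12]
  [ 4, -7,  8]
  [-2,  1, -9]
A Jordan chain for λ = -5 of length 2:
v_1 = (6, 4, -2)ᵀ
v_2 = (1, 0, 0)ᵀ

Let N = A − (-5)·I. We want v_2 with N^2 v_2 = 0 but N^1 v_2 ≠ 0; then v_{j-1} := N · v_j for j = 2, …, 2.

Pick v_2 = (1, 0, 0)ᵀ.
Then v_1 = N · v_2 = (6, 4, -2)ᵀ.

Sanity check: (A − (-5)·I) v_1 = (0, 0, 0)ᵀ = 0. ✓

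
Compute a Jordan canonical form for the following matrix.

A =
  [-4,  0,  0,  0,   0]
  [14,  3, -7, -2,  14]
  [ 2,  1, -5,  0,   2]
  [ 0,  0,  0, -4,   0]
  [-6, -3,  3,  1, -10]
J_2(-4) ⊕ J_2(-4) ⊕ J_1(-4)

The characteristic polynomial is
  det(x·I − A) = x^5 + 20*x^4 + 160*x^3 + 640*x^2 + 1280*x + 1024 = (x + 4)^5

Eigenvalues and multiplicities (the geometric multiplicity of λ is n − rank(A − λI), which equals the number of Jordan blocks for λ):
  λ = -4: algebraic multiplicity = 5, geometric multiplicity = 3

Determining the block sizes for each eigenvalue:
  λ = -4: with am = 5 and gm = 3, the partition is not yet determined (e.g. several partitions of 5 into 3 parts exist). Let N = A − (-4)·I. Computing rank(N^1) = 2, rank(N^2) = 0; the number of blocks of size ≥ j is rank(N^{j−1}) − rank(N^j), giving [3, 2]. So we have 2 block(s) of size 2, 1 block(s) of size 1 → block sizes [2, 2, 1]

Assembling the blocks gives a Jordan form
J =
  [-4,  1,  0,  0,  0]
  [ 0, -4,  0,  0,  0]
  [ 0,  0, -4,  1,  0]
  [ 0,  0,  0, -4,  0]
  [ 0,  0,  0,  0, -4]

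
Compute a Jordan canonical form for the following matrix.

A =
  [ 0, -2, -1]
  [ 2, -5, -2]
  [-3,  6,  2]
J_2(-1) ⊕ J_1(-1)

The characteristic polynomial is
  det(x·I − A) = x^3 + 3*x^2 + 3*x + 1 = (x + 1)^3

Eigenvalues and multiplicities (the geometric multiplicity of λ is n − rank(A − λI), which equals the number of Jordan blocks for λ):
  λ = -1: algebraic multiplicity = 3, geometric multiplicity = 2

Determining the block sizes for each eigenvalue:
  λ = -1: 2 blocks summing to 3 forces exactly one block of size 2 and the rest size 1 → block sizes [2, 1]

Assembling the blocks gives a Jordan form
J =
  [-1,  1,  0]
  [ 0, -1,  0]
  [ 0,  0, -1]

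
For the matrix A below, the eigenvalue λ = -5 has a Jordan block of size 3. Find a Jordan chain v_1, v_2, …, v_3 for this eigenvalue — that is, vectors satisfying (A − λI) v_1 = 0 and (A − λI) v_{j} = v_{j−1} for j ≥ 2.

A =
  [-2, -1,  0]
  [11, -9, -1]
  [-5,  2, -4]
A Jordan chain for λ = -5 of length 3:
v_1 = (-2, -6, 2)ᵀ
v_2 = (3, 11, -5)ᵀ
v_3 = (1, 0, 0)ᵀ

Let N = A − (-5)·I. We want v_3 with N^3 v_3 = 0 but N^2 v_3 ≠ 0; then v_{j-1} := N · v_j for j = 3, …, 2.

Pick v_3 = (1, 0, 0)ᵀ.
Then v_2 = N · v_3 = (3, 11, -5)ᵀ.
Then v_1 = N · v_2 = (-2, -6, 2)ᵀ.

Sanity check: (A − (-5)·I) v_1 = (0, 0, 0)ᵀ = 0. ✓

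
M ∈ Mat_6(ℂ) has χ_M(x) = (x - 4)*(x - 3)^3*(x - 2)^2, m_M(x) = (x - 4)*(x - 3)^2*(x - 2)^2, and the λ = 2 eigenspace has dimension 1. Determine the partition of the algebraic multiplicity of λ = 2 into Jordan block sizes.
Block sizes for λ = 2: [2]

Step 1 — from the characteristic polynomial, algebraic multiplicity of λ = 2 is 2. From dim ker(M − (2)·I) = 1, there are exactly 1 Jordan blocks for λ = 2.
Step 2 — from the minimal polynomial, the factor (x − 2)^2 tells us the largest block for λ = 2 has size 2.
Step 3 — with total size 2, 1 blocks, and largest block 2, the block sizes (in nonincreasing order) are [2].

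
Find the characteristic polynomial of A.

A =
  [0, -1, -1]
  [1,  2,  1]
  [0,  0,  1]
x^3 - 3*x^2 + 3*x - 1

Expanding det(x·I − A) (e.g. by cofactor expansion or by noting that A is similar to its Jordan form J, which has the same characteristic polynomial as A) gives
  χ_A(x) = x^3 - 3*x^2 + 3*x - 1
which factors as (x - 1)^3. The eigenvalues (with algebraic multiplicities) are λ = 1 with multiplicity 3.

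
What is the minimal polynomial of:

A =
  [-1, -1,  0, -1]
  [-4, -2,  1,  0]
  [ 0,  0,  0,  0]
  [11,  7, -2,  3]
x^3

The characteristic polynomial is χ_A(x) = x^4, so the eigenvalues are known. The minimal polynomial is
  m_A(x) = Π_λ (x − λ)^{k_λ}
where k_λ is the size of the *largest* Jordan block for λ (equivalently, the smallest k with (A − λI)^k v = 0 for every generalised eigenvector v of λ).

  λ = 0: largest Jordan block has size 3, contributing (x − 0)^3

So m_A(x) = x^3 = x^3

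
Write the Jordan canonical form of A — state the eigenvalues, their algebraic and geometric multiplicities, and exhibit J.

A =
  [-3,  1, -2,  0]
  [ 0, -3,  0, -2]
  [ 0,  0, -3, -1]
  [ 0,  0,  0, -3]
J_2(-3) ⊕ J_2(-3)

The characteristic polynomial is
  det(x·I − A) = x^4 + 12*x^3 + 54*x^2 + 108*x + 81 = (x + 3)^4

Eigenvalues and multiplicities (the geometric multiplicity of λ is n − rank(A − λI), which equals the number of Jordan blocks for λ):
  λ = -3: algebraic multiplicity = 4, geometric multiplicity = 2

Determining the block sizes for each eigenvalue:
  λ = -3: with am = 4 and gm = 2, the partition is not yet determined (e.g. several partitions of 4 into 2 parts exist). Let N = A − (-3)·I. Computing rank(N^1) = 2, rank(N^2) = 0; the number of blocks of size ≥ j is rank(N^{j−1}) − rank(N^j), giving [2, 2]. So we have 2 block(s) of size 2 → block sizes [2, 2]

Assembling the blocks gives a Jordan form
J =
  [-3,  1,  0,  0]
  [ 0, -3,  0,  0]
  [ 0,  0, -3,  1]
  [ 0,  0,  0, -3]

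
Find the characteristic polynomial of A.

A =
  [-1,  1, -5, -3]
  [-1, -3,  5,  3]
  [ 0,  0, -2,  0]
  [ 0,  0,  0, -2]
x^4 + 8*x^3 + 24*x^2 + 32*x + 16

Expanding det(x·I − A) (e.g. by cofactor expansion or by noting that A is similar to its Jordan form J, which has the same characteristic polynomial as A) gives
  χ_A(x) = x^4 + 8*x^3 + 24*x^2 + 32*x + 16
which factors as (x + 2)^4. The eigenvalues (with algebraic multiplicities) are λ = -2 with multiplicity 4.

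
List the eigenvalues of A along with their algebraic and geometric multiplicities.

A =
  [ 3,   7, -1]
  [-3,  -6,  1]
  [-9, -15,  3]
λ = 0: alg = 3, geom = 1

Step 1 — factor the characteristic polynomial to read off the algebraic multiplicities:
  χ_A(x) = x^3

Step 2 — compute geometric multiplicities via the rank-nullity identity g(λ) = n − rank(A − λI):
  rank(A − (0)·I) = 2, so dim ker(A − (0)·I) = n − 2 = 1

Summary:
  λ = 0: algebraic multiplicity = 3, geometric multiplicity = 1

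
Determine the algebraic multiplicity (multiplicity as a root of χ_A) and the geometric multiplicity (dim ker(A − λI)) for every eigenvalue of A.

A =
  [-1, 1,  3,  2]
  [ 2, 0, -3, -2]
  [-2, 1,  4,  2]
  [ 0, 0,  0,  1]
λ = 1: alg = 4, geom = 3

Step 1 — factor the characteristic polynomial to read off the algebraic multiplicities:
  χ_A(x) = (x - 1)^4

Step 2 — compute geometric multiplicities via the rank-nullity identity g(λ) = n − rank(A − λI):
  rank(A − (1)·I) = 1, so dim ker(A − (1)·I) = n − 1 = 3

Summary:
  λ = 1: algebraic multiplicity = 4, geometric multiplicity = 3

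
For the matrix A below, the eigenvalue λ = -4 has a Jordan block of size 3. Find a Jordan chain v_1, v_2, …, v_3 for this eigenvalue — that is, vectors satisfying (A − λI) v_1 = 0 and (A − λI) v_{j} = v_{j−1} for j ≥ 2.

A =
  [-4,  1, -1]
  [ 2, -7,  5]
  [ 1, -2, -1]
A Jordan chain for λ = -4 of length 3:
v_1 = (1, -1, -1)ᵀ
v_2 = (0, 2, 1)ᵀ
v_3 = (1, 0, 0)ᵀ

Let N = A − (-4)·I. We want v_3 with N^3 v_3 = 0 but N^2 v_3 ≠ 0; then v_{j-1} := N · v_j for j = 3, …, 2.

Pick v_3 = (1, 0, 0)ᵀ.
Then v_2 = N · v_3 = (0, 2, 1)ᵀ.
Then v_1 = N · v_2 = (1, -1, -1)ᵀ.

Sanity check: (A − (-4)·I) v_1 = (0, 0, 0)ᵀ = 0. ✓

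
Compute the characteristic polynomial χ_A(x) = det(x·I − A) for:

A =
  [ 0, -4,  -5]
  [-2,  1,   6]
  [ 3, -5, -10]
x^3 + 9*x^2 + 27*x + 27

Expanding det(x·I − A) (e.g. by cofactor expansion or by noting that A is similar to its Jordan form J, which has the same characteristic polynomial as A) gives
  χ_A(x) = x^3 + 9*x^2 + 27*x + 27
which factors as (x + 3)^3. The eigenvalues (with algebraic multiplicities) are λ = -3 with multiplicity 3.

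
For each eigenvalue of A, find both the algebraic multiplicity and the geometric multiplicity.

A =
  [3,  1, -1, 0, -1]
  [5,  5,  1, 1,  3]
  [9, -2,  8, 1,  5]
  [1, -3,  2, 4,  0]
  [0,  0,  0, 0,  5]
λ = 5: alg = 5, geom = 3

Step 1 — factor the characteristic polynomial to read off the algebraic multiplicities:
  χ_A(x) = (x - 5)^5

Step 2 — compute geometric multiplicities via the rank-nullity identity g(λ) = n − rank(A − λI):
  rank(A − (5)·I) = 2, so dim ker(A − (5)·I) = n − 2 = 3

Summary:
  λ = 5: algebraic multiplicity = 5, geometric multiplicity = 3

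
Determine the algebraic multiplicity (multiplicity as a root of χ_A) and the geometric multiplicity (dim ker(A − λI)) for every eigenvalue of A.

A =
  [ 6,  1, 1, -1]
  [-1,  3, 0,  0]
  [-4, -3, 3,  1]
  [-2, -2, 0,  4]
λ = 4: alg = 4, geom = 2

Step 1 — factor the characteristic polynomial to read off the algebraic multiplicities:
  χ_A(x) = (x - 4)^4

Step 2 — compute geometric multiplicities via the rank-nullity identity g(λ) = n − rank(A − λI):
  rank(A − (4)·I) = 2, so dim ker(A − (4)·I) = n − 2 = 2

Summary:
  λ = 4: algebraic multiplicity = 4, geometric multiplicity = 2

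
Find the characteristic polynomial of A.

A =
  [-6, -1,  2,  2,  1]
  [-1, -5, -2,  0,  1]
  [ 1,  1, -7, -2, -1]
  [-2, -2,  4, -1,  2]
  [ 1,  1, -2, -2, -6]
x^5 + 25*x^4 + 250*x^3 + 1250*x^2 + 3125*x + 3125

Expanding det(x·I − A) (e.g. by cofactor expansion or by noting that A is similar to its Jordan form J, which has the same characteristic polynomial as A) gives
  χ_A(x) = x^5 + 25*x^4 + 250*x^3 + 1250*x^2 + 3125*x + 3125
which factors as (x + 5)^5. The eigenvalues (with algebraic multiplicities) are λ = -5 with multiplicity 5.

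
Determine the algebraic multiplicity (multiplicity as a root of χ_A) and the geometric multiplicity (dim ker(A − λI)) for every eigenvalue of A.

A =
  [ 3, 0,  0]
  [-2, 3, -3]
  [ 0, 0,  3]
λ = 3: alg = 3, geom = 2

Step 1 — factor the characteristic polynomial to read off the algebraic multiplicities:
  χ_A(x) = (x - 3)^3

Step 2 — compute geometric multiplicities via the rank-nullity identity g(λ) = n − rank(A − λI):
  rank(A − (3)·I) = 1, so dim ker(A − (3)·I) = n − 1 = 2

Summary:
  λ = 3: algebraic multiplicity = 3, geometric multiplicity = 2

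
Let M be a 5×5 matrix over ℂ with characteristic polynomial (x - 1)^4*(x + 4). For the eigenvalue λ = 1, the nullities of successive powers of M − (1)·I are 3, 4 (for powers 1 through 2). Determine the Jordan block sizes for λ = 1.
Block sizes for λ = 1: [2, 1, 1]

From the dimensions of kernels of powers, the number of Jordan blocks of size at least j is d_j − d_{j−1} where d_j = dim ker(N^j) (with d_0 = 0). Computing the differences gives [3, 1].
The number of blocks of size exactly k is (#blocks of size ≥ k) − (#blocks of size ≥ k + 1), so the partition is: 2 block(s) of size 1, 1 block(s) of size 2.
In nonincreasing order the block sizes are [2, 1, 1].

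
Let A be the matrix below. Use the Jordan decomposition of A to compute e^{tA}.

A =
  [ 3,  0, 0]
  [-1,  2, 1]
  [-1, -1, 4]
e^{tA} =
  [exp(3*t), 0, 0]
  [-t*exp(3*t), -t*exp(3*t) + exp(3*t), t*exp(3*t)]
  [-t*exp(3*t), -t*exp(3*t), t*exp(3*t) + exp(3*t)]

Strategy: write A = P · J · P⁻¹ where J is a Jordan canonical form, so e^{tA} = P · e^{tJ} · P⁻¹, and e^{tJ} can be computed block-by-block.

A has Jordan form
J =
  [3, 1, 0]
  [0, 3, 0]
  [0, 0, 3]
(up to reordering of blocks).

Per-block formulas:
  For a 1×1 block at λ = 3: exp(t · [3]) = [e^(3t)].
  For a 2×2 Jordan block J_2(3): exp(t · J_2(3)) = e^(3t)·(I + t·N), where N is the 2×2 nilpotent shift.

After assembling e^{tJ} and conjugating by P, we get:

e^{tA} =
  [exp(3*t), 0, 0]
  [-t*exp(3*t), -t*exp(3*t) + exp(3*t), t*exp(3*t)]
  [-t*exp(3*t), -t*exp(3*t), t*exp(3*t) + exp(3*t)]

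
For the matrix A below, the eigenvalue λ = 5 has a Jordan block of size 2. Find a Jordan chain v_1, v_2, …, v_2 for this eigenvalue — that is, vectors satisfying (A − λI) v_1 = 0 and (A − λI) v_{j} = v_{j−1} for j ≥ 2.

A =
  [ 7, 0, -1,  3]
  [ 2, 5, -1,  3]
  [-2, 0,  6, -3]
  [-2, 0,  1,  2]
A Jordan chain for λ = 5 of length 2:
v_1 = (2, 2, -2, -2)ᵀ
v_2 = (1, 0, 0, 0)ᵀ

Let N = A − (5)·I. We want v_2 with N^2 v_2 = 0 but N^1 v_2 ≠ 0; then v_{j-1} := N · v_j for j = 2, …, 2.

Pick v_2 = (1, 0, 0, 0)ᵀ.
Then v_1 = N · v_2 = (2, 2, -2, -2)ᵀ.

Sanity check: (A − (5)·I) v_1 = (0, 0, 0, 0)ᵀ = 0. ✓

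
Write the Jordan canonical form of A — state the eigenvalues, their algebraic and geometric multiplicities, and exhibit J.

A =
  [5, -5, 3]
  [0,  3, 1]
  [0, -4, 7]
J_3(5)

The characteristic polynomial is
  det(x·I − A) = x^3 - 15*x^2 + 75*x - 125 = (x - 5)^3

Eigenvalues and multiplicities (the geometric multiplicity of λ is n − rank(A − λI), which equals the number of Jordan blocks for λ):
  λ = 5: algebraic multiplicity = 3, geometric multiplicity = 1

Determining the block sizes for each eigenvalue:
  λ = 5: one block (gm = 1), so the single block has size am = 3 → block sizes [3]

Assembling the blocks gives a Jordan form
J =
  [5, 1, 0]
  [0, 5, 1]
  [0, 0, 5]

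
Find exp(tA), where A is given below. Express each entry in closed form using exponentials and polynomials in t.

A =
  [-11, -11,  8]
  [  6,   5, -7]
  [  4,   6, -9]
e^{tA} =
  [t^2*exp(-5*t) - 6*t*exp(-5*t) + exp(-5*t), 2*t^2*exp(-5*t) - 11*t*exp(-5*t), -3*t^2*exp(-5*t)/2 + 8*t*exp(-5*t)]
  [-2*t^2*exp(-5*t) + 6*t*exp(-5*t), -4*t^2*exp(-5*t) + 10*t*exp(-5*t) + exp(-5*t), 3*t^2*exp(-5*t) - 7*t*exp(-5*t)]
  [-2*t^2*exp(-5*t) + 4*t*exp(-5*t), -4*t^2*exp(-5*t) + 6*t*exp(-5*t), 3*t^2*exp(-5*t) - 4*t*exp(-5*t) + exp(-5*t)]

Strategy: write A = P · J · P⁻¹ where J is a Jordan canonical form, so e^{tA} = P · e^{tJ} · P⁻¹, and e^{tJ} can be computed block-by-block.

A has Jordan form
J =
  [-5,  1,  0]
  [ 0, -5,  1]
  [ 0,  0, -5]
(up to reordering of blocks).

Per-block formulas:
  For a 3×3 Jordan block J_3(-5): exp(t · J_3(-5)) = e^(-5t)·(I + t·N + (t^2/2)·N^2), where N is the 3×3 nilpotent shift.

After assembling e^{tJ} and conjugating by P, we get:

e^{tA} =
  [t^2*exp(-5*t) - 6*t*exp(-5*t) + exp(-5*t), 2*t^2*exp(-5*t) - 11*t*exp(-5*t), -3*t^2*exp(-5*t)/2 + 8*t*exp(-5*t)]
  [-2*t^2*exp(-5*t) + 6*t*exp(-5*t), -4*t^2*exp(-5*t) + 10*t*exp(-5*t) + exp(-5*t), 3*t^2*exp(-5*t) - 7*t*exp(-5*t)]
  [-2*t^2*exp(-5*t) + 4*t*exp(-5*t), -4*t^2*exp(-5*t) + 6*t*exp(-5*t), 3*t^2*exp(-5*t) - 4*t*exp(-5*t) + exp(-5*t)]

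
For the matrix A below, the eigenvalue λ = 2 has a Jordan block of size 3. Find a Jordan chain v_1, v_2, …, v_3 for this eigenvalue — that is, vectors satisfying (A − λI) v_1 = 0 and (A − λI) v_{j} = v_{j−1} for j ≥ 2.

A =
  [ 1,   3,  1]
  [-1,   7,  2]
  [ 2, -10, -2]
A Jordan chain for λ = 2 of length 3:
v_1 = (2, 2, -4)ᵀ
v_2 = (3, 5, -10)ᵀ
v_3 = (0, 1, 0)ᵀ

Let N = A − (2)·I. We want v_3 with N^3 v_3 = 0 but N^2 v_3 ≠ 0; then v_{j-1} := N · v_j for j = 3, …, 2.

Pick v_3 = (0, 1, 0)ᵀ.
Then v_2 = N · v_3 = (3, 5, -10)ᵀ.
Then v_1 = N · v_2 = (2, 2, -4)ᵀ.

Sanity check: (A − (2)·I) v_1 = (0, 0, 0)ᵀ = 0. ✓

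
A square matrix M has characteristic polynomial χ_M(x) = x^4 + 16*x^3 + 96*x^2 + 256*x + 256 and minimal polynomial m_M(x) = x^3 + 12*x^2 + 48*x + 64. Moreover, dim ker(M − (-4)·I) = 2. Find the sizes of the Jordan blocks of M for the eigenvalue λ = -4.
Block sizes for λ = -4: [3, 1]

Step 1 — from the characteristic polynomial, algebraic multiplicity of λ = -4 is 4. From dim ker(M − (-4)·I) = 2, there are exactly 2 Jordan blocks for λ = -4.
Step 2 — from the minimal polynomial, the factor (x + 4)^3 tells us the largest block for λ = -4 has size 3.
Step 3 — with total size 4, 2 blocks, and largest block 3, the block sizes (in nonincreasing order) are [3, 1].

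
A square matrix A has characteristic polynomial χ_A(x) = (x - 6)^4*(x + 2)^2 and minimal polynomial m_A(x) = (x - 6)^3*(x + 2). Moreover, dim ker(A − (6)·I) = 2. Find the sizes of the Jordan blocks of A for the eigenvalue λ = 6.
Block sizes for λ = 6: [3, 1]

Step 1 — from the characteristic polynomial, algebraic multiplicity of λ = 6 is 4. From dim ker(A − (6)·I) = 2, there are exactly 2 Jordan blocks for λ = 6.
Step 2 — from the minimal polynomial, the factor (x − 6)^3 tells us the largest block for λ = 6 has size 3.
Step 3 — with total size 4, 2 blocks, and largest block 3, the block sizes (in nonincreasing order) are [3, 1].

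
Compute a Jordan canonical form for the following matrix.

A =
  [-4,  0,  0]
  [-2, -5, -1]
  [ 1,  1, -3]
J_3(-4)

The characteristic polynomial is
  det(x·I − A) = x^3 + 12*x^2 + 48*x + 64 = (x + 4)^3

Eigenvalues and multiplicities (the geometric multiplicity of λ is n − rank(A − λI), which equals the number of Jordan blocks for λ):
  λ = -4: algebraic multiplicity = 3, geometric multiplicity = 1

Determining the block sizes for each eigenvalue:
  λ = -4: one block (gm = 1), so the single block has size am = 3 → block sizes [3]

Assembling the blocks gives a Jordan form
J =
  [-4,  1,  0]
  [ 0, -4,  1]
  [ 0,  0, -4]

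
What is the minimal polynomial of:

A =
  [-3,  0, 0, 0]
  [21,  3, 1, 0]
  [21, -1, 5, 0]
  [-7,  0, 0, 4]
x^3 - 5*x^2 - 8*x + 48

The characteristic polynomial is χ_A(x) = (x - 4)^3*(x + 3), so the eigenvalues are known. The minimal polynomial is
  m_A(x) = Π_λ (x − λ)^{k_λ}
where k_λ is the size of the *largest* Jordan block for λ (equivalently, the smallest k with (A − λI)^k v = 0 for every generalised eigenvector v of λ).

  λ = -3: largest Jordan block has size 1, contributing (x + 3)
  λ = 4: largest Jordan block has size 2, contributing (x − 4)^2

So m_A(x) = (x - 4)^2*(x + 3) = x^3 - 5*x^2 - 8*x + 48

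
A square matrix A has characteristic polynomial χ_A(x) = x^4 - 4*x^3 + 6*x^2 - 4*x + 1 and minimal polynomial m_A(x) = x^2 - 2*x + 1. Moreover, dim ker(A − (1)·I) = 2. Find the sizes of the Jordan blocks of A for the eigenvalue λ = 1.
Block sizes for λ = 1: [2, 2]

Step 1 — from the characteristic polynomial, algebraic multiplicity of λ = 1 is 4. From dim ker(A − (1)·I) = 2, there are exactly 2 Jordan blocks for λ = 1.
Step 2 — from the minimal polynomial, the factor (x − 1)^2 tells us the largest block for λ = 1 has size 2.
Step 3 — with total size 4, 2 blocks, and largest block 2, the block sizes (in nonincreasing order) are [2, 2].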